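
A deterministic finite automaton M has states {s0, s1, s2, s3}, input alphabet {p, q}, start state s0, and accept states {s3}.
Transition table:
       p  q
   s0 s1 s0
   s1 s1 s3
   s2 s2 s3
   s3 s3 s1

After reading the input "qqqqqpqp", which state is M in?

s0 --q--> s0
s0 --q--> s0
s0 --q--> s0
s0 --q--> s0
s0 --q--> s0
s0 --p--> s1
s1 --q--> s3
s3 --p--> s3

s3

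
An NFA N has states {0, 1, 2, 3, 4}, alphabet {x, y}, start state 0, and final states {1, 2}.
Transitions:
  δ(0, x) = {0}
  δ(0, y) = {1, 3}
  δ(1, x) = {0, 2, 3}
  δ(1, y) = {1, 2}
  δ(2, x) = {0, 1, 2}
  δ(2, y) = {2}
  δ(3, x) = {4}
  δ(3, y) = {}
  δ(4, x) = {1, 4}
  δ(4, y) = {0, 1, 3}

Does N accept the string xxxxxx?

rejected

Start: {0}
read x: {0}
read x: {0}
read x: {0}
read x: {0}
read x: {0}
read x: {0}
Reachable ∩ accepting = {} — empty.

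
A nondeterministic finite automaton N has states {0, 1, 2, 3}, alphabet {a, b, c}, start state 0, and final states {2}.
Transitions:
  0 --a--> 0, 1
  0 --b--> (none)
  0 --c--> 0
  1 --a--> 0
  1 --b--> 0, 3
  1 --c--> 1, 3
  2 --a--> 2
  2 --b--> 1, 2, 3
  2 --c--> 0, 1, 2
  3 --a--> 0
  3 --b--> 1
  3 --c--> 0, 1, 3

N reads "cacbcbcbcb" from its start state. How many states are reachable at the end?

Start: {0}
read c: {0}
read a: {0, 1}
read c: {0, 1, 3}
read b: {0, 1, 3}
read c: {0, 1, 3}
read b: {0, 1, 3}
read c: {0, 1, 3}
read b: {0, 1, 3}
read c: {0, 1, 3}
read b: {0, 1, 3}
Final reachable set {0, 1, 3} has 3 states.

3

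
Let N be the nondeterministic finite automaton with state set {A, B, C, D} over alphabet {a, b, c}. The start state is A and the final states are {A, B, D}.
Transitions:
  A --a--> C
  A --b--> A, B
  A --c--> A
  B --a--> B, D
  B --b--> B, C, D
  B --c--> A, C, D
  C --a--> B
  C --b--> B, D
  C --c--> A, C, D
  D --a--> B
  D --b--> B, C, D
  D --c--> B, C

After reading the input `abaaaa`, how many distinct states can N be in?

Start: {A}
read a: {C}
read b: {B, D}
read a: {B, D}
read a: {B, D}
read a: {B, D}
read a: {B, D}
Final reachable set {B, D} has 2 states.

2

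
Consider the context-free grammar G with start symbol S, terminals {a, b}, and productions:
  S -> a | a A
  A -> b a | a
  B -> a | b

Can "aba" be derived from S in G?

S ⇒ aA ⇒ aba

yes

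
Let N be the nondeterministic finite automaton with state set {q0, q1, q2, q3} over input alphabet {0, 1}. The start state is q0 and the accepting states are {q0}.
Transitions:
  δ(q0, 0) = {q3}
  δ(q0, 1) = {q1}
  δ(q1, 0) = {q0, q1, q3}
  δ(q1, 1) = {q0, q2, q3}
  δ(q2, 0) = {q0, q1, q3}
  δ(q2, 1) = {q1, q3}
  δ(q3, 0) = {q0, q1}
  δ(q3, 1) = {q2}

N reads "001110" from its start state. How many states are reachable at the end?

3

Start: {q0}
read 0: {q3}
read 0: {q0, q1}
read 1: {q0, q1, q2, q3}
read 1: {q0, q1, q2, q3}
read 1: {q0, q1, q2, q3}
read 0: {q0, q1, q3}
Final reachable set {q0, q1, q3} has 3 states.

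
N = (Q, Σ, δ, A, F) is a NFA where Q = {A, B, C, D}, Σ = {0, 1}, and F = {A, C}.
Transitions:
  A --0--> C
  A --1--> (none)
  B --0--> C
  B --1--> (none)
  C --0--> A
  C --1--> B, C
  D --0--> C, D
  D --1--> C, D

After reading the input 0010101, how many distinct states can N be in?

0

Start: {A}
read 0: {C}
read 0: {A}
read 1: {}
The reachable set is empty and stays empty for the remaining 4 symbols.
Final reachable set {} has 0 states.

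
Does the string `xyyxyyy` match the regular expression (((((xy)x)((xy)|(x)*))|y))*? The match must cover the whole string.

xyyxyyy cannot be split into zero or more pieces each matching ((((xy)x)((xy)|(x)*))|y).

no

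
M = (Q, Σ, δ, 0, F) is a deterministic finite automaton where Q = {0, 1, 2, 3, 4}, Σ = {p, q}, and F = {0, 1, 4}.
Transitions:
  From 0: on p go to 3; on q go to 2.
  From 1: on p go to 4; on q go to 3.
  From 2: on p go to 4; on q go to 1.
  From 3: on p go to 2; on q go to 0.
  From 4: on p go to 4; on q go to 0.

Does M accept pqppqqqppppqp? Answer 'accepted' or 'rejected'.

rejected

0 --p--> 3
3 --q--> 0
0 --p--> 3
3 --p--> 2
2 --q--> 1
1 --q--> 3
3 --q--> 0
0 --p--> 3
3 --p--> 2
2 --p--> 4
4 --p--> 4
4 --q--> 0
0 --p--> 3
End in state 3, which is not an accepting state.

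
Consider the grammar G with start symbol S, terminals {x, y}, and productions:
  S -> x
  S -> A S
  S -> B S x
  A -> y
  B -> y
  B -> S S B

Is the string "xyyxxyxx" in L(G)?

yes

S ⇒ BSx ⇒ SSBSx ⇒ xSBSx ⇒ xASBSx ⇒ xySBSx ⇒ xyBSxBSx ⇒ xyySxBSx ⇒ xyyxxBSx ⇒ xyyxxySx ⇒ xyyxxyxx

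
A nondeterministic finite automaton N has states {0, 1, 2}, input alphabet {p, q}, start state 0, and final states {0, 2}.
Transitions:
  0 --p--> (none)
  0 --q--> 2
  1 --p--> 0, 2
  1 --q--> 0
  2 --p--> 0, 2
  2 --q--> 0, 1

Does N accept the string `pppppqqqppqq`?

Start: {0}
read p: {}
The reachable set is empty and stays empty for the remaining 11 symbols.
Reachable ∩ accepting = {} — empty.

rejected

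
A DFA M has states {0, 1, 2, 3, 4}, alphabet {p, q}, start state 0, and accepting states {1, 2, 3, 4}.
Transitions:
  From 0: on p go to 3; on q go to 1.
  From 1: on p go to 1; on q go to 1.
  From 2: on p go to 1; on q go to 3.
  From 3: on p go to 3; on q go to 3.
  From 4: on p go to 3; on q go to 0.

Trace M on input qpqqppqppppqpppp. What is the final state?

0 --q--> 1
1 --p--> 1
1 --q--> 1
1 --q--> 1
1 --p--> 1
1 --p--> 1
1 --q--> 1
1 --p--> 1
1 --p--> 1
1 --p--> 1
1 --p--> 1
1 --q--> 1
1 --p--> 1
1 --p--> 1
1 --p--> 1
1 --p--> 1

1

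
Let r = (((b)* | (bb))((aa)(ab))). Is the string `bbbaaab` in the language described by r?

yes

Split as bbb·aaab: ((b)*|(bb)) matches bbb and ((aa)(ab)) matches aaab.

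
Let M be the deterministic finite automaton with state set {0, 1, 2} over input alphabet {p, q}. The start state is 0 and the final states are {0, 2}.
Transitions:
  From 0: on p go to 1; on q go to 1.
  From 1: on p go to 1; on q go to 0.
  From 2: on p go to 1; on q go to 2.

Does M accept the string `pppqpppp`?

0 --p--> 1
1 --p--> 1
1 --p--> 1
1 --q--> 0
0 --p--> 1
1 --p--> 1
1 --p--> 1
1 --p--> 1
End in state 1, which is not an accepting state.

rejected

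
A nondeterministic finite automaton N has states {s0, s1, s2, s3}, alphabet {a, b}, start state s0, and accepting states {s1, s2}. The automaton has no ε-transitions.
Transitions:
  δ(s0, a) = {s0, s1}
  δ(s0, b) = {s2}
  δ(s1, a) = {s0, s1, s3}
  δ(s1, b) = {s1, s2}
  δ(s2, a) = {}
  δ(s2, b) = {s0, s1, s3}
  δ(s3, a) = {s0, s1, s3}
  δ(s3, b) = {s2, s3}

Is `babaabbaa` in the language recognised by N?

rejected

Start: {s0}
read b: {s2}
read a: {}
The reachable set is empty and stays empty for the remaining 7 symbols.
Reachable ∩ accepting = {} — empty.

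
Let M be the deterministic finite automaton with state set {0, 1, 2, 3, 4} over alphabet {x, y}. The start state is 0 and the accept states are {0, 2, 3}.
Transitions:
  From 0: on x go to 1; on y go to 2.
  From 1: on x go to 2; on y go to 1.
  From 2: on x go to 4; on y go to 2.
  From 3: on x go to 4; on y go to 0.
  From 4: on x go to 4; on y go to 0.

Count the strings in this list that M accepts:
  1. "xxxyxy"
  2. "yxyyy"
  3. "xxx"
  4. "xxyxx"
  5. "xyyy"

1

"xxxyxy": rejected
"yxyyy": accepted
"xxx": rejected
"xxyxx": rejected
"xyyy": rejected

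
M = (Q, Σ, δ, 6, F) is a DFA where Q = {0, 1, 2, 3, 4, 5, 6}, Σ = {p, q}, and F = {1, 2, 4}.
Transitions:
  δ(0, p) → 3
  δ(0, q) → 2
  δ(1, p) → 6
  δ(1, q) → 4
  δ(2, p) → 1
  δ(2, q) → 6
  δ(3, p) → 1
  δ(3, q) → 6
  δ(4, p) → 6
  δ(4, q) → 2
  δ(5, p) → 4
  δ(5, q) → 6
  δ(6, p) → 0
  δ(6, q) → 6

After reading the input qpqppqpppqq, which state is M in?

6 --q--> 6
6 --p--> 0
0 --q--> 2
2 --p--> 1
1 --p--> 6
6 --q--> 6
6 --p--> 0
0 --p--> 3
3 --p--> 1
1 --q--> 4
4 --q--> 2

2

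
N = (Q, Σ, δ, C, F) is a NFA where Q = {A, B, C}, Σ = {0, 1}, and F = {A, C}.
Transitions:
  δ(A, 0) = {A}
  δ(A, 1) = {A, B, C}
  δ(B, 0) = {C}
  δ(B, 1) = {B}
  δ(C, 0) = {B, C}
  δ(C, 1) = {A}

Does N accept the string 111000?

Start: {C}
read 1: {A}
read 1: {A, B, C}
read 1: {A, B, C}
read 0: {A, B, C}
read 0: {A, B, C}
read 0: {A, B, C}
Reachable ∩ accepting = {A, C} — nonempty.

accepted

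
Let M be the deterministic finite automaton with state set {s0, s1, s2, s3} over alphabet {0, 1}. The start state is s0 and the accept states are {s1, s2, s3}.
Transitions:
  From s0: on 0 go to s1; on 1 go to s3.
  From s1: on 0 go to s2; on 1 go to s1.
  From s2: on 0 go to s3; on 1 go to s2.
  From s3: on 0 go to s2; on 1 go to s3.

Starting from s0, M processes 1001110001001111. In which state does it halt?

s2

s0 --1--> s3
s3 --0--> s2
s2 --0--> s3
s3 --1--> s3
s3 --1--> s3
s3 --1--> s3
s3 --0--> s2
s2 --0--> s3
s3 --0--> s2
s2 --1--> s2
s2 --0--> s3
s3 --0--> s2
s2 --1--> s2
s2 --1--> s2
s2 --1--> s2
s2 --1--> s2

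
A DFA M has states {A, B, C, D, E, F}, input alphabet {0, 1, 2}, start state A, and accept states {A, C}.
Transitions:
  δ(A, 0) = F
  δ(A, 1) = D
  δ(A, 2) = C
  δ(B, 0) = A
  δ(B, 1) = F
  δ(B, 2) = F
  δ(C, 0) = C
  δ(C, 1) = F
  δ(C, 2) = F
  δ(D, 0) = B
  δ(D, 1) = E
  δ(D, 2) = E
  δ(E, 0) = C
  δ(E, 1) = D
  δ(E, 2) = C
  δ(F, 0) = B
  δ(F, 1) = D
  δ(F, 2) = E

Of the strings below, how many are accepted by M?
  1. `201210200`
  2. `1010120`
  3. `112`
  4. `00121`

3

`201210200`: accepted
`1010120`: accepted
`112`: accepted
`00121`: rejected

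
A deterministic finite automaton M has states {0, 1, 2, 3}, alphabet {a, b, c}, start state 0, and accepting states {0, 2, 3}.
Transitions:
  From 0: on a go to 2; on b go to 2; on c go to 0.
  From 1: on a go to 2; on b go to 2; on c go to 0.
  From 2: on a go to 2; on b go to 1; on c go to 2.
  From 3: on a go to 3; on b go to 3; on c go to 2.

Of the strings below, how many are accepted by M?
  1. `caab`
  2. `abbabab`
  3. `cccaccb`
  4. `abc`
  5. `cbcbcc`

`caab`: rejected
`abbabab`: rejected
`cccaccb`: rejected
`abc`: accepted
`cbcbcc`: accepted

2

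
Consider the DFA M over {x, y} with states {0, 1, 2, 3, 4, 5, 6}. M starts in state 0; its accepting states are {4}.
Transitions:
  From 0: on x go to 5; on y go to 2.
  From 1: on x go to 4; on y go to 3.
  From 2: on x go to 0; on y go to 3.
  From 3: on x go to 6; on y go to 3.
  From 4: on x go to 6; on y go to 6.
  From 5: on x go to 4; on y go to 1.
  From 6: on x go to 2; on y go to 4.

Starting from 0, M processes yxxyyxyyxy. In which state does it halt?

3

0 --y--> 2
2 --x--> 0
0 --x--> 5
5 --y--> 1
1 --y--> 3
3 --x--> 6
6 --y--> 4
4 --y--> 6
6 --x--> 2
2 --y--> 3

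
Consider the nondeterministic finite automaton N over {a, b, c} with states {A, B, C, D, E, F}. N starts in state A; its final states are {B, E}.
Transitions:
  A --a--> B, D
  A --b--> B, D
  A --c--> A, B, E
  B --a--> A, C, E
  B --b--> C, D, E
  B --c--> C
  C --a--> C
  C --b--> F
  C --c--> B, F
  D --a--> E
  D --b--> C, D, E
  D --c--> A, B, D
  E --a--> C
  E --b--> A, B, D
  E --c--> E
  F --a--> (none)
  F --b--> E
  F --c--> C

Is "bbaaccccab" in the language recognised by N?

Start: {A}
read b: {B, D}
read b: {C, D, E}
read a: {C, E}
read a: {C}
read c: {B, F}
read c: {C}
read c: {B, F}
read c: {C}
read a: {C}
read b: {F}
Reachable ∩ accepting = {} — empty.

rejected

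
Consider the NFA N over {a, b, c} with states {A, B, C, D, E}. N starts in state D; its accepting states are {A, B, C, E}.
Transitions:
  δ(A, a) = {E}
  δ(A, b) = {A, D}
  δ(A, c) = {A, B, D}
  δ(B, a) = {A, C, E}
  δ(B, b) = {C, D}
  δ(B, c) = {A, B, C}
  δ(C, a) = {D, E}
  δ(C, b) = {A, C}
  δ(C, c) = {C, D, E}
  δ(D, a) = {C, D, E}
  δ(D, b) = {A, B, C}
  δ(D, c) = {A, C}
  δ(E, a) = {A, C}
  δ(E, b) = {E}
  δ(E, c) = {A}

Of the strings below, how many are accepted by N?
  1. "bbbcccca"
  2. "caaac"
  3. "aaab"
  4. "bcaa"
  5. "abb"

5

"bbbcccca": accepted
"caaac": accepted
"aaab": accepted
"bcaa": accepted
"abb": accepted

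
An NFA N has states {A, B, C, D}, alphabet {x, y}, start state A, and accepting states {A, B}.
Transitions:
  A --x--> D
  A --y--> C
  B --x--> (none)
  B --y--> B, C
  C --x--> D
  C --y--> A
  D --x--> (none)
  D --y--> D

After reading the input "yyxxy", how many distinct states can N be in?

Start: {A}
read y: {C}
read y: {A}
read x: {D}
read x: {}
The reachable set is empty and stays empty for the remaining 1 symbol.
Final reachable set {} has 0 states.

0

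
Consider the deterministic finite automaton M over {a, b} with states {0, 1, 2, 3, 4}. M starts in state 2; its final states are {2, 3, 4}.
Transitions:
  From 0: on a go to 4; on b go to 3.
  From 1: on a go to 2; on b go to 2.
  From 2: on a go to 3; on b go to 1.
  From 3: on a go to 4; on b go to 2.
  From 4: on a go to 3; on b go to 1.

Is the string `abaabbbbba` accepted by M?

2 --a--> 3
3 --b--> 2
2 --a--> 3
3 --a--> 4
4 --b--> 1
1 --b--> 2
2 --b--> 1
1 --b--> 2
2 --b--> 1
1 --a--> 2
End in state 2, which is an accepting state.

accepted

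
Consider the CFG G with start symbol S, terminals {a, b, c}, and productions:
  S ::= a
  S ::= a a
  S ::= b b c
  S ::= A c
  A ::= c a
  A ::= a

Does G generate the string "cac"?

yes

S ⇒ Ac ⇒ cac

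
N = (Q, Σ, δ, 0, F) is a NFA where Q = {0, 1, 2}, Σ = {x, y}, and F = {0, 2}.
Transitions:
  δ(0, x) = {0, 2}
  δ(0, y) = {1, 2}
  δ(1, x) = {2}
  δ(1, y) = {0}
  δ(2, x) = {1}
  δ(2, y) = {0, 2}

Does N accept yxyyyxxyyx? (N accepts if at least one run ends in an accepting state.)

Start: {0}
read y: {1, 2}
read x: {1, 2}
read y: {0, 2}
read y: {0, 1, 2}
read y: {0, 1, 2}
read x: {0, 1, 2}
read x: {0, 1, 2}
read y: {0, 1, 2}
read y: {0, 1, 2}
read x: {0, 1, 2}
Reachable ∩ accepting = {0, 2} — nonempty.

accepted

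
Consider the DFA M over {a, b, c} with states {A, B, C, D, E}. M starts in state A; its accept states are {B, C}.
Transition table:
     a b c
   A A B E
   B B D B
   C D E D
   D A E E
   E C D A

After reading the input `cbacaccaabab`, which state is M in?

E

A --c--> E
E --b--> D
D --a--> A
A --c--> E
E --a--> C
C --c--> D
D --c--> E
E --a--> C
C --a--> D
D --b--> E
E --a--> C
C --b--> E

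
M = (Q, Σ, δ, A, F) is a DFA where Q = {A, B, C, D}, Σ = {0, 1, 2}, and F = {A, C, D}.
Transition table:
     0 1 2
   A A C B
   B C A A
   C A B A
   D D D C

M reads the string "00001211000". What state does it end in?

A

A --0--> A
A --0--> A
A --0--> A
A --0--> A
A --1--> C
C --2--> A
A --1--> C
C --1--> B
B --0--> C
C --0--> A
A --0--> A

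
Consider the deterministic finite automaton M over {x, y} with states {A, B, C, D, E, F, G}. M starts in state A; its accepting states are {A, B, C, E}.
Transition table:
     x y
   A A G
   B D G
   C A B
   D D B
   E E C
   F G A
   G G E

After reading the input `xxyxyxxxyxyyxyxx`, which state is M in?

A --x--> A
A --x--> A
A --y--> G
G --x--> G
G --y--> E
E --x--> E
E --x--> E
E --x--> E
E --y--> C
C --x--> A
A --y--> G
G --y--> E
E --x--> E
E --y--> C
C --x--> A
A --x--> A

A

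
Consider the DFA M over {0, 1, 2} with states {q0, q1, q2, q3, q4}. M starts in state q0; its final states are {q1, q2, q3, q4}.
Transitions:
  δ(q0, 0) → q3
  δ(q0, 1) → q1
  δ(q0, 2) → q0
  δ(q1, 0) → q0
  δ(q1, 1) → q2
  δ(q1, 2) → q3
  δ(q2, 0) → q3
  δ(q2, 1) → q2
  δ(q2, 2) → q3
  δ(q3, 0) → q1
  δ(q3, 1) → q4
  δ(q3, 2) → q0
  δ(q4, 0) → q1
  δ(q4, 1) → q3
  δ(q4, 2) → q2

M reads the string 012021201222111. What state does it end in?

q2

q0 --0--> q3
q3 --1--> q4
q4 --2--> q2
q2 --0--> q3
q3 --2--> q0
q0 --1--> q1
q1 --2--> q3
q3 --0--> q1
q1 --1--> q2
q2 --2--> q3
q3 --2--> q0
q0 --2--> q0
q0 --1--> q1
q1 --1--> q2
q2 --1--> q2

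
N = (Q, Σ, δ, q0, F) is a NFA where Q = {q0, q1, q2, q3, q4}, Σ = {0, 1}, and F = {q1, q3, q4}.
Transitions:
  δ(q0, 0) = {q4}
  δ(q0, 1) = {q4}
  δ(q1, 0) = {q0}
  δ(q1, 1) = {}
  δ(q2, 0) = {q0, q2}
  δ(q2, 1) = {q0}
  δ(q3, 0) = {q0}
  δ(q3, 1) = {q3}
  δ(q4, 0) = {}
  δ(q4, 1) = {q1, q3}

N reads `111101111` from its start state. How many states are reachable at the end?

1

Start: {q0}
read 1: {q4}
read 1: {q1, q3}
read 1: {q3}
read 1: {q3}
read 0: {q0}
read 1: {q4}
read 1: {q1, q3}
read 1: {q3}
read 1: {q3}
Final reachable set {q3} has 1 state.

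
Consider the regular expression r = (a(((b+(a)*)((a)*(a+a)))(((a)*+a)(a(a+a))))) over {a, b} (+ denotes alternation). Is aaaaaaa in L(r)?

Split as a·aaaaaa: a matches a and (((b+(a)*)((a)*(a+a)))(((a)*+a)(a(a+a)))) matches aaaaaa.

yes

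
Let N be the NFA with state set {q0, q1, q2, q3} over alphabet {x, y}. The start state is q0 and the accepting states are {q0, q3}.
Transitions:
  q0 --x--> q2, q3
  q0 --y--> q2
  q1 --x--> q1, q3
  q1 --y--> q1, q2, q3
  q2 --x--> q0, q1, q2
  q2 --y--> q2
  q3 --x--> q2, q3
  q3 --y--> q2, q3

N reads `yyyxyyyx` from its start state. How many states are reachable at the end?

Start: {q0}
read y: {q2}
read y: {q2}
read y: {q2}
read x: {q0, q1, q2}
read y: {q1, q2, q3}
read y: {q1, q2, q3}
read y: {q1, q2, q3}
read x: {q0, q1, q2, q3}
Final reachable set {q0, q1, q2, q3} has 4 states.

4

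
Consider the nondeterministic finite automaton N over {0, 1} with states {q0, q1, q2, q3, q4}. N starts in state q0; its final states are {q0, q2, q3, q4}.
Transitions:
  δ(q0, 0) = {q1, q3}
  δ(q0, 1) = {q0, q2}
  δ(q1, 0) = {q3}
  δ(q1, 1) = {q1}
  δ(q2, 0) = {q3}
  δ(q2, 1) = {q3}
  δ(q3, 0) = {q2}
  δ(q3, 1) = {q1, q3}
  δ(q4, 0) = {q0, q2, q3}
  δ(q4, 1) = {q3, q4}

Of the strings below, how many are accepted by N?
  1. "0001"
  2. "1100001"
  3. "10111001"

"0001": accepted
"1100001": accepted
"10111001": accepted

3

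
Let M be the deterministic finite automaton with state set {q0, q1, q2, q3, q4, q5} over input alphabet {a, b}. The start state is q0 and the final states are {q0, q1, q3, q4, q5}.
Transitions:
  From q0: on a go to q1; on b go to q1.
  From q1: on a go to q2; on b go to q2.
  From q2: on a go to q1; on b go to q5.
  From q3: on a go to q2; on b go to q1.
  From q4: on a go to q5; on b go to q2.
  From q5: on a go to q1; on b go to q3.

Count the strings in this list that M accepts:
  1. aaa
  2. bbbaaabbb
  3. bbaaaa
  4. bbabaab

aaa: accepted
bbbaaabbb: accepted
bbaaaa: rejected
bbabaab: accepted

3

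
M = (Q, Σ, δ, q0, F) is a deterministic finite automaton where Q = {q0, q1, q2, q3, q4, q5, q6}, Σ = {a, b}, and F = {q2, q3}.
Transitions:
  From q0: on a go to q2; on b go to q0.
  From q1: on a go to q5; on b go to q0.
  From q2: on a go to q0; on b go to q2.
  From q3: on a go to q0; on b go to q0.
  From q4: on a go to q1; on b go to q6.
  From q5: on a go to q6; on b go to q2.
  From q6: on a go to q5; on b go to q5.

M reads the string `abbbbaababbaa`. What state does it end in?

q0 --a--> q2
q2 --b--> q2
q2 --b--> q2
q2 --b--> q2
q2 --b--> q2
q2 --a--> q0
q0 --a--> q2
q2 --b--> q2
q2 --a--> q0
q0 --b--> q0
q0 --b--> q0
q0 --a--> q2
q2 --a--> q0

q0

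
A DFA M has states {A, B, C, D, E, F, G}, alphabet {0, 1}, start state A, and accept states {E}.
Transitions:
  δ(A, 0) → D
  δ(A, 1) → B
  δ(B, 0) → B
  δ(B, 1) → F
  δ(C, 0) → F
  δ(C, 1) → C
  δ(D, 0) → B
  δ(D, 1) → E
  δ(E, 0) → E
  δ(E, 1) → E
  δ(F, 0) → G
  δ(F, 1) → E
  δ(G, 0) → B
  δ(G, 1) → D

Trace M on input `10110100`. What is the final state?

A --1--> B
B --0--> B
B --1--> F
F --1--> E
E --0--> E
E --1--> E
E --0--> E
E --0--> E

E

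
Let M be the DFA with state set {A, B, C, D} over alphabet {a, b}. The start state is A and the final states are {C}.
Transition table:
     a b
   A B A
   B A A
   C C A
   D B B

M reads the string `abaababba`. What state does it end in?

B

A --a--> B
B --b--> A
A --a--> B
B --a--> A
A --b--> A
A --a--> B
B --b--> A
A --b--> A
A --a--> B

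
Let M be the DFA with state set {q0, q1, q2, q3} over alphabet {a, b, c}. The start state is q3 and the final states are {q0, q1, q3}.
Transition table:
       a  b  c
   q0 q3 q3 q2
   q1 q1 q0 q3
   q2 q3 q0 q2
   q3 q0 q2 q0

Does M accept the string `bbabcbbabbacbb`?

rejected

q3 --b--> q2
q2 --b--> q0
q0 --a--> q3
q3 --b--> q2
q2 --c--> q2
q2 --b--> q0
q0 --b--> q3
q3 --a--> q0
q0 --b--> q3
q3 --b--> q2
q2 --a--> q3
q3 --c--> q0
q0 --b--> q3
q3 --b--> q2
End in state q2, which is not an accepting state.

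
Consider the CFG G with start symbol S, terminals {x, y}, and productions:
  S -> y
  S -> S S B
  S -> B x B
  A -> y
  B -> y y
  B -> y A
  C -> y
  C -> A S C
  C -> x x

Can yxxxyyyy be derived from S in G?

no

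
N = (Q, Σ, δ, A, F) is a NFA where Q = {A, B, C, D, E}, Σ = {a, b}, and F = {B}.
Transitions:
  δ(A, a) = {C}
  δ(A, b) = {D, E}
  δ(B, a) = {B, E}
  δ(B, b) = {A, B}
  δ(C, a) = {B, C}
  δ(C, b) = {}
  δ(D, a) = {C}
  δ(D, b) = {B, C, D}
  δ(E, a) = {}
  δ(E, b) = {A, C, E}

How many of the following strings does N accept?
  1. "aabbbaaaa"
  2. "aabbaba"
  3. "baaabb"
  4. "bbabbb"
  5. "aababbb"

5

"aabbbaaaa": accepted
"aabbaba": accepted
"baaabb": accepted
"bbabbb": accepted
"aababbb": accepted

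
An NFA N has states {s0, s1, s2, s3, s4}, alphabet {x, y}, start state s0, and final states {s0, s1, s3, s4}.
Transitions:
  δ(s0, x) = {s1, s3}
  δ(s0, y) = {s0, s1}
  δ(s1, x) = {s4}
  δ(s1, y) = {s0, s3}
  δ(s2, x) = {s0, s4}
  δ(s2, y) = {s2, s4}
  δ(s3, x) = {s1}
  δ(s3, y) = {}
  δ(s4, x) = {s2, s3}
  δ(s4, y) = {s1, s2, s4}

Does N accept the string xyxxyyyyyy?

accepted

Start: {s0}
read x: {s1, s3}
read y: {s0, s3}
read x: {s1, s3}
read x: {s1, s4}
read y: {s0, s1, s2, s3, s4}
read y: {s0, s1, s2, s3, s4}
read y: {s0, s1, s2, s3, s4}
read y: {s0, s1, s2, s3, s4}
read y: {s0, s1, s2, s3, s4}
read y: {s0, s1, s2, s3, s4}
Reachable ∩ accepting = {s0, s1, s3, s4} — nonempty.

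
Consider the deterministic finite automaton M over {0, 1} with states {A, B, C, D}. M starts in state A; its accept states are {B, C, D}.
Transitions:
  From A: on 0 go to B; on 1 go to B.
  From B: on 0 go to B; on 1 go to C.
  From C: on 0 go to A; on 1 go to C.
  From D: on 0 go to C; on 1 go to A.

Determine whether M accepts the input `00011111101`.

accepted

A --0--> B
B --0--> B
B --0--> B
B --1--> C
C --1--> C
C --1--> C
C --1--> C
C --1--> C
C --1--> C
C --0--> A
A --1--> B
End in state B, which is an accepting state.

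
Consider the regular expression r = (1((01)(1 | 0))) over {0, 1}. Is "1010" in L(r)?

Split as 1·010: 1 matches 1 and ((01)(1|0)) matches 010.

yes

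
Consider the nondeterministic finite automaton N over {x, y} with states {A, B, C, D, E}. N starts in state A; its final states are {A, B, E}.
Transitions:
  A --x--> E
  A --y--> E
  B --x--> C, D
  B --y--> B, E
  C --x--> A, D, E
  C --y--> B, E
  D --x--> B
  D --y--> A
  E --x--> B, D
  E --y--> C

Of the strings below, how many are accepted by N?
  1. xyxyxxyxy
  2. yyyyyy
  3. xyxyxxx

3

xyxyxxyxy: accepted
yyyyyy: accepted
xyxyxxx: accepted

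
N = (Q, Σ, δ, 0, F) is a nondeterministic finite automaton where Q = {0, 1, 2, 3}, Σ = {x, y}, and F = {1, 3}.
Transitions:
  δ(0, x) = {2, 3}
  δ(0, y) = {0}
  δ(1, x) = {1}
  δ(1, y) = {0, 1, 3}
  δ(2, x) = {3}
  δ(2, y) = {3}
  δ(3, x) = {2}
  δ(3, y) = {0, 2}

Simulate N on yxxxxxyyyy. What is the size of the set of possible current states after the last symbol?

Start: {0}
read y: {0}
read x: {2, 3}
read x: {2, 3}
read x: {2, 3}
read x: {2, 3}
read x: {2, 3}
read y: {0, 2, 3}
read y: {0, 2, 3}
read y: {0, 2, 3}
read y: {0, 2, 3}
Final reachable set {0, 2, 3} has 3 states.

3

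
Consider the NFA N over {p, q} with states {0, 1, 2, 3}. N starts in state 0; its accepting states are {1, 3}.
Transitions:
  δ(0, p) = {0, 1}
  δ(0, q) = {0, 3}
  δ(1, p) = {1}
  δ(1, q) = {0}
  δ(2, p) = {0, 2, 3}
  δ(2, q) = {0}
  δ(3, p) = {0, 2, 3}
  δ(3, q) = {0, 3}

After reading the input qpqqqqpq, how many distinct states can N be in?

Start: {0}
read q: {0, 3}
read p: {0, 1, 2, 3}
read q: {0, 3}
read q: {0, 3}
read q: {0, 3}
read q: {0, 3}
read p: {0, 1, 2, 3}
read q: {0, 3}
Final reachable set {0, 3} has 2 states.

2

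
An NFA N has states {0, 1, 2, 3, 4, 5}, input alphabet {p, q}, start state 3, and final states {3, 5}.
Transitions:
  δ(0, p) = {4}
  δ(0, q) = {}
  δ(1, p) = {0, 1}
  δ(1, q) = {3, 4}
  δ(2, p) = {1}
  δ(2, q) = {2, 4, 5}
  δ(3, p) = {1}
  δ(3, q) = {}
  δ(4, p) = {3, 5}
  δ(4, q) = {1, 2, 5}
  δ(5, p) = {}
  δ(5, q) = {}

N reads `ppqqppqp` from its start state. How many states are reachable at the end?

4

Start: {3}
read p: {1}
read p: {0, 1}
read q: {3, 4}
read q: {1, 2, 5}
read p: {0, 1}
read p: {0, 1, 4}
read q: {1, 2, 3, 4, 5}
read p: {0, 1, 3, 5}
Final reachable set {0, 1, 3, 5} has 4 states.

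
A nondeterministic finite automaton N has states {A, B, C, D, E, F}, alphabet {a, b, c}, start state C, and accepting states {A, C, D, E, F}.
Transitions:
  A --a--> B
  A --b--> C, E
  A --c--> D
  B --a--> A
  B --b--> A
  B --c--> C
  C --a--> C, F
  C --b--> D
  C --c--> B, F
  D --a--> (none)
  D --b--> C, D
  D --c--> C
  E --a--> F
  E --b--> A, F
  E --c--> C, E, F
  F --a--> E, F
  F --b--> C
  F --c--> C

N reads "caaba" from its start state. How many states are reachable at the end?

4

Start: {C}
read c: {B, F}
read a: {A, E, F}
read a: {B, E, F}
read b: {A, C, F}
read a: {B, C, E, F}
Final reachable set {B, C, E, F} has 4 states.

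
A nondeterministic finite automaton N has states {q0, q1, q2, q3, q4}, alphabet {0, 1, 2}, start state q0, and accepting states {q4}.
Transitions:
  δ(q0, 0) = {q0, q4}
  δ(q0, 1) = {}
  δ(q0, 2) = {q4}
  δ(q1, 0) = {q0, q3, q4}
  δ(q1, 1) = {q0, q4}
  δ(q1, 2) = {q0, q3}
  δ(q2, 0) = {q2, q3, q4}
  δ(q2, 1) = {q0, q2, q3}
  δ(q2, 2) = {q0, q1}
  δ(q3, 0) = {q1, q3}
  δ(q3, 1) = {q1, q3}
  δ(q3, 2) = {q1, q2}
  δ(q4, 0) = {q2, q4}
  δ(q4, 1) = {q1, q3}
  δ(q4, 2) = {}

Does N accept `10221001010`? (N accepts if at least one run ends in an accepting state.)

rejected

Start: {q0}
read 1: {}
The reachable set is empty and stays empty for the remaining 10 symbols.
Reachable ∩ accepting = {} — empty.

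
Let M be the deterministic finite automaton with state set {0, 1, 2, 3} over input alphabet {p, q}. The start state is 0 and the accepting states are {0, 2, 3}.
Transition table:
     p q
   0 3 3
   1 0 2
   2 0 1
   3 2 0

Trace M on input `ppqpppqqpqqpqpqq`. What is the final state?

3

0 --p--> 3
3 --p--> 2
2 --q--> 1
1 --p--> 0
0 --p--> 3
3 --p--> 2
2 --q--> 1
1 --q--> 2
2 --p--> 0
0 --q--> 3
3 --q--> 0
0 --p--> 3
3 --q--> 0
0 --p--> 3
3 --q--> 0
0 --q--> 3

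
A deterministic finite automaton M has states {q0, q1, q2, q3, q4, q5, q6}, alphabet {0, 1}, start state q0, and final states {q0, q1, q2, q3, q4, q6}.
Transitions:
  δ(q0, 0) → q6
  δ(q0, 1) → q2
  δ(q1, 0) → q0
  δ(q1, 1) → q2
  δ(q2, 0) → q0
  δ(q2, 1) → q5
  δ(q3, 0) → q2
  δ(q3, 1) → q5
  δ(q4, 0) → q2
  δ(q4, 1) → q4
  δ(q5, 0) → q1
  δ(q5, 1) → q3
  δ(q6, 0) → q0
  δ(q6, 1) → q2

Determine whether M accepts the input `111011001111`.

rejected

q0 --1--> q2
q2 --1--> q5
q5 --1--> q3
q3 --0--> q2
q2 --1--> q5
q5 --1--> q3
q3 --0--> q2
q2 --0--> q0
q0 --1--> q2
q2 --1--> q5
q5 --1--> q3
q3 --1--> q5
End in state q5, which is not an accepting state.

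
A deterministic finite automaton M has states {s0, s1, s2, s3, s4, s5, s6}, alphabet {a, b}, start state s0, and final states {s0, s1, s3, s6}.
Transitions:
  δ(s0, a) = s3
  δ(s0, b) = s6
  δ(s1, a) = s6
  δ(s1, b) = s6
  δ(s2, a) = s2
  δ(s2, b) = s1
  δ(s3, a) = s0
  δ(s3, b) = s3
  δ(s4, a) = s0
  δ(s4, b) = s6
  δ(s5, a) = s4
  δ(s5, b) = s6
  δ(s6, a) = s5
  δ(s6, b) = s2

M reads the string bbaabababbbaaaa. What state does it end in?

s0 --b--> s6
s6 --b--> s2
s2 --a--> s2
s2 --a--> s2
s2 --b--> s1
s1 --a--> s6
s6 --b--> s2
s2 --a--> s2
s2 --b--> s1
s1 --b--> s6
s6 --b--> s2
s2 --a--> s2
s2 --a--> s2
s2 --a--> s2
s2 --a--> s2

s2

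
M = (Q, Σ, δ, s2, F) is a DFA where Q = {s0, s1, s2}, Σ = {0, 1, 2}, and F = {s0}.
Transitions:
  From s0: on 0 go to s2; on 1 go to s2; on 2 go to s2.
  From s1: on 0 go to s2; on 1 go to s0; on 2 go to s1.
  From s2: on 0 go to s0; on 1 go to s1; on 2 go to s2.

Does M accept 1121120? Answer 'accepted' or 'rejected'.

s2 --1--> s1
s1 --1--> s0
s0 --2--> s2
s2 --1--> s1
s1 --1--> s0
s0 --2--> s2
s2 --0--> s0
End in state s0, which is an accepting state.

accepted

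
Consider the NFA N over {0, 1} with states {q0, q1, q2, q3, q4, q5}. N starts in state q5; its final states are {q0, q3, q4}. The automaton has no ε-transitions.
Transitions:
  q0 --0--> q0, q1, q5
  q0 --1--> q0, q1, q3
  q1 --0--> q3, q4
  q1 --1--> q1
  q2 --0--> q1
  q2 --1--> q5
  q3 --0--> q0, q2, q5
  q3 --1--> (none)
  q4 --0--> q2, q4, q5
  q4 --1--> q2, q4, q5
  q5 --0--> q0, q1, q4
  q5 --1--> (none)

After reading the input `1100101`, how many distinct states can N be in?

Start: {q5}
read 1: {}
The reachable set is empty and stays empty for the remaining 6 symbols.
Final reachable set {} has 0 states.

0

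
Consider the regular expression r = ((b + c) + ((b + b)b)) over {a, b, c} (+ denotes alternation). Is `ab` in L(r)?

no

Neither (b+c) nor ((b+b)b) matches ab.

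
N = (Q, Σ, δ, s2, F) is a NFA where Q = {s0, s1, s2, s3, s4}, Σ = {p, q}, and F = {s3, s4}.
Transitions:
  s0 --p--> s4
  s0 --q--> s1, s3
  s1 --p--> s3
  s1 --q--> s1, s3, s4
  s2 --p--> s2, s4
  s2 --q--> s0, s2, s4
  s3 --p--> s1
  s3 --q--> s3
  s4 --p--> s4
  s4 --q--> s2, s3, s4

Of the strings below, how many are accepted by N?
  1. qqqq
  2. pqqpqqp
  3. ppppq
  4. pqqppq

4

qqqq: accepted
pqqpqqp: accepted
ppppq: accepted
pqqppq: accepted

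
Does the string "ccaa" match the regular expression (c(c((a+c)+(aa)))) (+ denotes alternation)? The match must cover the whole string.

yes

Split as c·caa: c matches c and (c((a+c)+(aa))) matches caa.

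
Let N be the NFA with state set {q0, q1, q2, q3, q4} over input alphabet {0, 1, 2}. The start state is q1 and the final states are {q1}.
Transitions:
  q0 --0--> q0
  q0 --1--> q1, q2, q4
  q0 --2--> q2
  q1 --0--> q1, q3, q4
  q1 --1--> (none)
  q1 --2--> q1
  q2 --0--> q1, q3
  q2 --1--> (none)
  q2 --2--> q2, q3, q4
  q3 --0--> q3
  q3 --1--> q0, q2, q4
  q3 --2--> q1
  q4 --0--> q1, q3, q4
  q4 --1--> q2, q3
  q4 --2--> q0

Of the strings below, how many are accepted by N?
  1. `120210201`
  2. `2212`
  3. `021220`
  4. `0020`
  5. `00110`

`120210201`: rejected
`2212`: rejected
`021220`: accepted
`0020`: accepted
`00110`: accepted

3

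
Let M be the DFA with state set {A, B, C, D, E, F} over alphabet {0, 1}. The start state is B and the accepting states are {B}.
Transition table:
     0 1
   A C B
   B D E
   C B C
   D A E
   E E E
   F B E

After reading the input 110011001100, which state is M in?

E

B --1--> E
E --1--> E
E --0--> E
E --0--> E
E --1--> E
E --1--> E
E --0--> E
E --0--> E
E --1--> E
E --1--> E
E --0--> E
E --0--> E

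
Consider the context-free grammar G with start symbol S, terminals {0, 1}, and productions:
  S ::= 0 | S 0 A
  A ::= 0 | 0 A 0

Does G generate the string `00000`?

yes

S ⇒ S0A ⇒ 00A ⇒ 000A0 ⇒ 00000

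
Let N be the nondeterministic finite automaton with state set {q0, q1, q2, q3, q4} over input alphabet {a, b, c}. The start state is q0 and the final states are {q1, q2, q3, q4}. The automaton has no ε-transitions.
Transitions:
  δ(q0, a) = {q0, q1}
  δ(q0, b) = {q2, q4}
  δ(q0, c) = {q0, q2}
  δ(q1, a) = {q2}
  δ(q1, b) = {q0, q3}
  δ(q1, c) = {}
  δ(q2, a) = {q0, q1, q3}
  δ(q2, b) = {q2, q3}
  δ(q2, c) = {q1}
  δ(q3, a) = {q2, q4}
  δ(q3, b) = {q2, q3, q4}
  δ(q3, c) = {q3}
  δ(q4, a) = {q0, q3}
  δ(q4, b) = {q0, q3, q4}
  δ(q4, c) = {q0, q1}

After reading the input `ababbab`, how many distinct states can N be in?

4

Start: {q0}
read a: {q0, q1}
read b: {q0, q2, q3, q4}
read a: {q0, q1, q2, q3, q4}
read b: {q0, q2, q3, q4}
read b: {q0, q2, q3, q4}
read a: {q0, q1, q2, q3, q4}
read b: {q0, q2, q3, q4}
Final reachable set {q0, q2, q3, q4} has 4 states.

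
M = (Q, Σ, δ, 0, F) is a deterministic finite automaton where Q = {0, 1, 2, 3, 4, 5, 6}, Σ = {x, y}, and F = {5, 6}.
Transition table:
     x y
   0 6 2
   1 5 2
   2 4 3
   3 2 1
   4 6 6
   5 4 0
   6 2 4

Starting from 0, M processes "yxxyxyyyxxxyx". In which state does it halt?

2

0 --y--> 2
2 --x--> 4
4 --x--> 6
6 --y--> 4
4 --x--> 6
6 --y--> 4
4 --y--> 6
6 --y--> 4
4 --x--> 6
6 --x--> 2
2 --x--> 4
4 --y--> 6
6 --x--> 2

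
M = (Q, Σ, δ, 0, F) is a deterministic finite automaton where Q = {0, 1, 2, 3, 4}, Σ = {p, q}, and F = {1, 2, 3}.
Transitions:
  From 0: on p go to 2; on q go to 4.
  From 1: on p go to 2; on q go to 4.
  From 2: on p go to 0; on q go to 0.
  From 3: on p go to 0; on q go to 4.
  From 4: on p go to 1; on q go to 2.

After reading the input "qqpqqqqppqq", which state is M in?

0 --q--> 4
4 --q--> 2
2 --p--> 0
0 --q--> 4
4 --q--> 2
2 --q--> 0
0 --q--> 4
4 --p--> 1
1 --p--> 2
2 --q--> 0
0 --q--> 4

4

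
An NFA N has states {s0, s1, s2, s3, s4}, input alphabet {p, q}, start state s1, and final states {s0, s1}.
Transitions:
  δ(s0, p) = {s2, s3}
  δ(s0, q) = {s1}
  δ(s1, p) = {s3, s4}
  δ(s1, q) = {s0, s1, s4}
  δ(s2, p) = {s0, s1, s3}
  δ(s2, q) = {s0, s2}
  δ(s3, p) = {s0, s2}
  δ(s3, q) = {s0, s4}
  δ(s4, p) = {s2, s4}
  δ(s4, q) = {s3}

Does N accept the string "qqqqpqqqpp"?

Start: {s1}
read q: {s0, s1, s4}
read q: {s0, s1, s3, s4}
read q: {s0, s1, s3, s4}
read q: {s0, s1, s3, s4}
read p: {s0, s2, s3, s4}
read q: {s0, s1, s2, s3, s4}
read q: {s0, s1, s2, s3, s4}
read q: {s0, s1, s2, s3, s4}
read p: {s0, s1, s2, s3, s4}
read p: {s0, s1, s2, s3, s4}
Reachable ∩ accepting = {s0, s1} — nonempty.

accepted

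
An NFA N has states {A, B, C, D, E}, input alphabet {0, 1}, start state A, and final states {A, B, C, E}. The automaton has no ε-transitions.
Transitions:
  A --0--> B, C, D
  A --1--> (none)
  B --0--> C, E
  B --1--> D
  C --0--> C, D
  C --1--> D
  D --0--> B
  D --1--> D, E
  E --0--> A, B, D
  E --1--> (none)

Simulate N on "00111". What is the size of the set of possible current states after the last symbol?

Start: {A}
read 0: {B, C, D}
read 0: {B, C, D, E}
read 1: {D, E}
read 1: {D, E}
read 1: {D, E}
Final reachable set {D, E} has 2 states.

2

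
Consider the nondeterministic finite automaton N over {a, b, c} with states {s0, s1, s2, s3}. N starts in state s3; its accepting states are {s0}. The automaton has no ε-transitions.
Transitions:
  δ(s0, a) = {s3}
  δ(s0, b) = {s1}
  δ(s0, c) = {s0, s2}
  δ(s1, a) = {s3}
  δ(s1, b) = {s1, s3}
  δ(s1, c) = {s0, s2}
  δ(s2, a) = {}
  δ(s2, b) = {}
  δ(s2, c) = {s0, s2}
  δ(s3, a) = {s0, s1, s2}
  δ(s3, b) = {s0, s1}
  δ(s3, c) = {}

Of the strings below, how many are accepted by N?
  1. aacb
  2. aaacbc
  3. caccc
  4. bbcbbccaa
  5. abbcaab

aacb: rejected
aaacbc: accepted
caccc: rejected
bbcbbccaa: accepted
abbcaab: rejected

2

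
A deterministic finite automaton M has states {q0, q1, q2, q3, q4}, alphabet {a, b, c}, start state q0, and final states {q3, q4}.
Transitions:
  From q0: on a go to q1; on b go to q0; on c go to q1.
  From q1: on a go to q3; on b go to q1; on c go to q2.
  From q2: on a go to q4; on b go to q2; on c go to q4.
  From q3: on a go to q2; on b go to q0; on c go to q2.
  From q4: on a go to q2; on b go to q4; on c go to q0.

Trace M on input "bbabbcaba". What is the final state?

q2

q0 --b--> q0
q0 --b--> q0
q0 --a--> q1
q1 --b--> q1
q1 --b--> q1
q1 --c--> q2
q2 --a--> q4
q4 --b--> q4
q4 --a--> q2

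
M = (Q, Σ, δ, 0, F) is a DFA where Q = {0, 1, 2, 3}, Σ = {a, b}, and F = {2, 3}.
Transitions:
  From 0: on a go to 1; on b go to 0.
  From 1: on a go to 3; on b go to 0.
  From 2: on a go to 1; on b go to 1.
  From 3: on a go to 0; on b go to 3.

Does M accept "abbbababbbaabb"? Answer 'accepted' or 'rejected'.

0 --a--> 1
1 --b--> 0
0 --b--> 0
0 --b--> 0
0 --a--> 1
1 --b--> 0
0 --a--> 1
1 --b--> 0
0 --b--> 0
0 --b--> 0
0 --a--> 1
1 --a--> 3
3 --b--> 3
3 --b--> 3
End in state 3, which is an accepting state.

accepted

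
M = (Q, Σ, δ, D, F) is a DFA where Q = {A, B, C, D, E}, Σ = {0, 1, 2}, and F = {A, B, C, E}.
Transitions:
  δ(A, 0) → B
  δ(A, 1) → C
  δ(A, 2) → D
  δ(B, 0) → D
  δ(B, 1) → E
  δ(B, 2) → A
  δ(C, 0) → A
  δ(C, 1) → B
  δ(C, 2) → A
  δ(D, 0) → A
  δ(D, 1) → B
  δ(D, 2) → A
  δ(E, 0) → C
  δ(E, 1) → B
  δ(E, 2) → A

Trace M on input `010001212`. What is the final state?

A

D --0--> A
A --1--> C
C --0--> A
A --0--> B
B --0--> D
D --1--> B
B --2--> A
A --1--> C
C --2--> A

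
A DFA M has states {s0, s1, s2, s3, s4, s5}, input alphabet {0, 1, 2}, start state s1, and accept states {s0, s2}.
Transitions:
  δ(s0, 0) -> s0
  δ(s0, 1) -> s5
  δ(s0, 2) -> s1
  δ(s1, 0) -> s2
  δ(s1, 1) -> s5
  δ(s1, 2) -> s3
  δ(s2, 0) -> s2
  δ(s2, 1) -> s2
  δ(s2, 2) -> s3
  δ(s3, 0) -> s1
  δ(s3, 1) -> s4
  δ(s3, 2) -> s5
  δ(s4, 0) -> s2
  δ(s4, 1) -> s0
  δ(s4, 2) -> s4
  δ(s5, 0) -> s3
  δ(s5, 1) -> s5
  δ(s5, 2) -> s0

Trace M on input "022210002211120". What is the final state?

s0

s1 --0--> s2
s2 --2--> s3
s3 --2--> s5
s5 --2--> s0
s0 --1--> s5
s5 --0--> s3
s3 --0--> s1
s1 --0--> s2
s2 --2--> s3
s3 --2--> s5
s5 --1--> s5
s5 --1--> s5
s5 --1--> s5
s5 --2--> s0
s0 --0--> s0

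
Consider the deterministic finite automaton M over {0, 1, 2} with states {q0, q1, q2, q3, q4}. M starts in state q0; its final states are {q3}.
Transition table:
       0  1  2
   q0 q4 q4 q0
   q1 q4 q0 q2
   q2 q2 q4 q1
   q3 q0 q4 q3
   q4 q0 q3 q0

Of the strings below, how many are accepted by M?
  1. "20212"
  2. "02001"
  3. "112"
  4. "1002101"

1

"20212": rejected
"02001": rejected
"112": accepted
"1002101": rejected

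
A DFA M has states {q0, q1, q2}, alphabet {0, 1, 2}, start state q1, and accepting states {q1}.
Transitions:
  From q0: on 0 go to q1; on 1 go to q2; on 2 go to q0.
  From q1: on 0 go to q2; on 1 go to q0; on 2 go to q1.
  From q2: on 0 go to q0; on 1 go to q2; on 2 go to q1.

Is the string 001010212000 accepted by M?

q1 --0--> q2
q2 --0--> q0
q0 --1--> q2
q2 --0--> q0
q0 --1--> q2
q2 --0--> q0
q0 --2--> q0
q0 --1--> q2
q2 --2--> q1
q1 --0--> q2
q2 --0--> q0
q0 --0--> q1
End in state q1, which is an accepting state.

accepted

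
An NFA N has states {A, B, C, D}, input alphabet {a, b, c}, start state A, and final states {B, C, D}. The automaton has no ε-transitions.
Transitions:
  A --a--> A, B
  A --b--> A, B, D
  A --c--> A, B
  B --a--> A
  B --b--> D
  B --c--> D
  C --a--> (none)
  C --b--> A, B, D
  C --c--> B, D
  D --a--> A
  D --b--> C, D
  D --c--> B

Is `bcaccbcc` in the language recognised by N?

Start: {A}
read b: {A, B, D}
read c: {A, B, D}
read a: {A, B}
read c: {A, B, D}
read c: {A, B, D}
read b: {A, B, C, D}
read c: {A, B, D}
read c: {A, B, D}
Reachable ∩ accepting = {B, D} — nonempty.

accepted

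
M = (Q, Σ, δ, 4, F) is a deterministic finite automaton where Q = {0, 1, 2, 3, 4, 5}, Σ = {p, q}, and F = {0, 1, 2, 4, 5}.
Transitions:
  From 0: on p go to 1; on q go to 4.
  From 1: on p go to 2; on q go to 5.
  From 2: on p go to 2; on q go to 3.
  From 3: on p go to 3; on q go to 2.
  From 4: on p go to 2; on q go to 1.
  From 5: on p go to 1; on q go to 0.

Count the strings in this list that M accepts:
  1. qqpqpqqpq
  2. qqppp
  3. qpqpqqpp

2

qqpqpqqpq: accepted
qqppp: accepted
qpqpqqpp: rejected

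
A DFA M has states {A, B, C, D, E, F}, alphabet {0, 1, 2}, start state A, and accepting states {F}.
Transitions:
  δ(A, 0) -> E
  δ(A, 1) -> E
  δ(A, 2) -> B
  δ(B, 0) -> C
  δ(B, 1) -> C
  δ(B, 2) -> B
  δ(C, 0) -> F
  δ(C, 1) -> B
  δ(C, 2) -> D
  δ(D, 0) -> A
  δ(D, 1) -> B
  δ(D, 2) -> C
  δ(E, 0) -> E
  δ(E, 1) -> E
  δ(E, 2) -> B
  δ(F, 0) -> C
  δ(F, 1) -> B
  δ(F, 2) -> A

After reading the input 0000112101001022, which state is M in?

A --0--> E
E --0--> E
E --0--> E
E --0--> E
E --1--> E
E --1--> E
E --2--> B
B --1--> C
C --0--> F
F --1--> B
B --0--> C
C --0--> F
F --1--> B
B --0--> C
C --2--> D
D --2--> C

C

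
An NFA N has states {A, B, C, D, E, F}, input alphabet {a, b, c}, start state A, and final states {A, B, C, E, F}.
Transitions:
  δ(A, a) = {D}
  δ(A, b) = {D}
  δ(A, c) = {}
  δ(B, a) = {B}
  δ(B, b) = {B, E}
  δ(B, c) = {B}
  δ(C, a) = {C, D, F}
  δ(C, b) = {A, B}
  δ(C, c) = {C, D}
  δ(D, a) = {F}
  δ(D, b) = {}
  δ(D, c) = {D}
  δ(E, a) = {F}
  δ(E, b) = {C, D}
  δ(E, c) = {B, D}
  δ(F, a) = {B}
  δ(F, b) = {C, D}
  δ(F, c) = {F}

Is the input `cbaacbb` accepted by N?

Start: {A}
read c: {}
The reachable set is empty and stays empty for the remaining 6 symbols.
Reachable ∩ accepting = {} — empty.

rejected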